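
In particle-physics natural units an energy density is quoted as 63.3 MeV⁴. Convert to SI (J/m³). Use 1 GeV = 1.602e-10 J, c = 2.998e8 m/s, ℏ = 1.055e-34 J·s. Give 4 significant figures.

1.318e27 J/m³

[E]/[L]³ = [E]⁴/(ℏc)³; restore (ℏc)⁻³.
1 GeV⁴ → 1/(ℏc)³ × (1 GeV in J)⁴ = 2.082e37 J/m³.
Convert the energy scale: 63.3 MeV⁴ = 6.33e-11 GeV⁴.
Result: 6.33e-11 × 2.082e37 = 1.318e27 J/m³.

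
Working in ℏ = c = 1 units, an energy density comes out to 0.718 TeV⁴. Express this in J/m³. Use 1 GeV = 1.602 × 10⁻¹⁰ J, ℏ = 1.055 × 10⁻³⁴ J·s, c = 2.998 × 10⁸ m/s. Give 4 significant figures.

[E]/[L]³ = [E]⁴/(ℏc)³; restore (ℏc)⁻³.
1 GeV⁴ → 1/(ℏc)³ × (1 GeV in J)⁴ = 2.082 × 10³⁷ J/m³.
Convert the energy scale: 0.718 TeV⁴ = 7.18 × 10¹¹ GeV⁴.
Result: 7.18 × 10¹¹ × 2.082 × 10³⁷ = 1.495 × 10⁴⁹ J/m³.

1.495 × 10⁴⁹ J/m³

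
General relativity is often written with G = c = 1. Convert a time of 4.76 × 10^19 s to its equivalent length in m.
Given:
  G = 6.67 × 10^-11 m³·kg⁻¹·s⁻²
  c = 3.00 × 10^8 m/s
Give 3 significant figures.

Time → length via c.
4.76 × 10^19 s × (c) = 1.43 × 10^28 m

1.43 × 10^28 m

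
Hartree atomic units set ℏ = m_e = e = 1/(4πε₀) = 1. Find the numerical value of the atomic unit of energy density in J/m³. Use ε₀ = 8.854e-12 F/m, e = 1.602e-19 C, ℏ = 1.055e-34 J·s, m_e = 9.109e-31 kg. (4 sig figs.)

Dimensional analysis gives u_au = E_h/a₀³ = m_e⁴e¹⁰/((4πε₀)⁵ℏ⁸).
E_h = 4.354e-18 J
a₀ = 5.297e-11 m
E_h/a₀³ = 2.929e13 J/m³

2.929e13 J/m³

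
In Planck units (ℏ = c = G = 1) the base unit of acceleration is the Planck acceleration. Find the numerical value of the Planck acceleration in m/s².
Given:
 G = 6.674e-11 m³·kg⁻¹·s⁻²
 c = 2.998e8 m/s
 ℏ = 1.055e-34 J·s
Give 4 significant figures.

a_P = √(c⁷/(ℏG))
  = √(3.092e103)
  = 5.560e51 m/s²

5.560e51 m/s²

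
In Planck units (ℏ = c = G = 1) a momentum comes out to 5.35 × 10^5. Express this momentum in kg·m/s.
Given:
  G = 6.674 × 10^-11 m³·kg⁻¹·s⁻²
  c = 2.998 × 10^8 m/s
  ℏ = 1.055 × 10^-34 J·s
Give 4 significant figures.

One Planck momentum: p_P = √(ℏc³/G) = 6.527 kg·m/s.
5.35 × 10^5 × 6.527 kg·m/s = 3.492 × 10^6 kg·m/s

3.492 × 10^6 kg·m/s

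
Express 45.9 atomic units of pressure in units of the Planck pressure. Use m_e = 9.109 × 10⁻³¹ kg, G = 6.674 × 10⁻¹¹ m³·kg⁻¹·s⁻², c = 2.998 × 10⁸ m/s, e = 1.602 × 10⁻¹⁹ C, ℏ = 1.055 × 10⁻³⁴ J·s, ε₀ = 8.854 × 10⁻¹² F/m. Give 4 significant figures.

2.902 × 10⁻⁹⁹

atomic unit of pressure: P_au = E_h/a₀³ = m_e⁴e¹⁰/((4πε₀)⁵ℏ⁸) = 2.929 × 10¹³ Pa
Planck pressure: p_P = c⁷/(ℏG²) = 4.632 × 10¹¹³ Pa
45.9 × 2.929 × 10¹³ / 4.632 × 10¹¹³ = 2.902 × 10⁻⁹⁹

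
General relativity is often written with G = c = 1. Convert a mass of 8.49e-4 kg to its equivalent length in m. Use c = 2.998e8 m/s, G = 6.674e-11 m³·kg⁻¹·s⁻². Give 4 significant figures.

In G = c = 1 units mass has dimensions of length; the conversion factor is G/c².
8.49e-4 kg × (G/c²) = 6.304e-31 m

6.304e-31 m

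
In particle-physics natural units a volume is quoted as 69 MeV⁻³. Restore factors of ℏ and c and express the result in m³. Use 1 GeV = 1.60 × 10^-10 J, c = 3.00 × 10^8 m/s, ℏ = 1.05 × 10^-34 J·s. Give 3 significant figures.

5.27 × 10^-37 m³

Volume is [L]³ = [E]⁻³·(ℏc)³.
1 GeV⁻³ → (ℏc)³ × (1 GeV in J)⁻³ = 7.63 × 10^-48 m³.
Convert the energy scale: 69 MeV⁻³ = 6.90 × 10^10 GeV⁻³.
Result: 6.90 × 10^10 × 7.63 × 10^-48 = 5.27 × 10^-37 m³.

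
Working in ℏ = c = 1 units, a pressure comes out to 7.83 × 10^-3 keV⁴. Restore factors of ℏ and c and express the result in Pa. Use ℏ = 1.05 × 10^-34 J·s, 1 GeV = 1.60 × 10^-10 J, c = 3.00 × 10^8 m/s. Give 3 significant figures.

1.64 × 10^11 Pa

Pressure is [E]/[L]³ = [E]⁴/(ℏc)³.
1 GeV⁴ → 1/(ℏc)³ × (1 GeV in J)⁴ = 2.10 × 10^37 Pa.
Convert the energy scale: 7.83 × 10^-3 keV⁴ = 7.83 × 10^-27 GeV⁴.
Result: 7.83 × 10^-27 × 2.10 × 10^37 = 1.64 × 10^11 Pa.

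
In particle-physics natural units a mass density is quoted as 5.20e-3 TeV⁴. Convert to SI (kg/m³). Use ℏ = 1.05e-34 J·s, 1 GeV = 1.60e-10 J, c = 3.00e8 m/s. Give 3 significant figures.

Mass density is [E]/(c²[L]³) = [E]⁴/(ℏ³c⁵).
1 GeV⁴ → 1/(ℏ³c⁵) × (1 GeV in J)⁴ = 2.33e20 kg/m³.
Convert the energy scale: 5.20e-3 TeV⁴ = 5.20e9 GeV⁴.
Result: 5.20e9 × 2.33e20 = 1.21e30 kg/m³.

1.21e30 kg/m³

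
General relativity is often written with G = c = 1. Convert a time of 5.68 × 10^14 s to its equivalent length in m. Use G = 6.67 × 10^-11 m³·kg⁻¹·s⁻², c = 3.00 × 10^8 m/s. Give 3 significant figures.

1.70 × 10^23 m

Time → length via c.
5.68 × 10^14 s × (c) = 1.70 × 10^23 m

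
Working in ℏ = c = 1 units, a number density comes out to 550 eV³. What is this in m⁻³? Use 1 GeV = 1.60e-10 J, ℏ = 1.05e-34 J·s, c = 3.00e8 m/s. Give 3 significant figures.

Number density is [L]⁻³ = [E]³/(ℏc)³.
1 GeV³ → 1/(ℏc)³ × (1 GeV in J)³ = 1.31e47 m⁻³.
Convert the energy scale: 550 eV³ = 5.50e-25 GeV³.
Result: 5.50e-25 × 1.31e47 = 7.21e22 m⁻³.

7.21e22 m⁻³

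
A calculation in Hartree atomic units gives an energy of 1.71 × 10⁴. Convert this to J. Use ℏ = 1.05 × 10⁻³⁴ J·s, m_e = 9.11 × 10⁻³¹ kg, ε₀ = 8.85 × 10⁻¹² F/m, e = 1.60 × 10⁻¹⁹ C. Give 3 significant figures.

One hartree: E_h = m_e e⁴/(4πε₀ℏ)² = 4.38 × 10⁻¹⁸ J.
1.71 × 10⁴ × 4.38 × 10⁻¹⁸ J = 7.49 × 10⁻¹⁴ J

7.49 × 10⁻¹⁴ J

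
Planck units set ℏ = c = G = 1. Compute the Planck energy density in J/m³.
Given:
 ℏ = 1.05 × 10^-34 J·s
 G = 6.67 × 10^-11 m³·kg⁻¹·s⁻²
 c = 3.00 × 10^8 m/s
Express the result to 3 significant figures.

The unique combination of the constants set to 1 with dimensions of energy density is u_P = c⁷/(ℏG²).
  = 2.19 × 10^59 / 4.67 × 10^-55
  = 4.68 × 10^113 J/m³

4.68 × 10^113 J/m³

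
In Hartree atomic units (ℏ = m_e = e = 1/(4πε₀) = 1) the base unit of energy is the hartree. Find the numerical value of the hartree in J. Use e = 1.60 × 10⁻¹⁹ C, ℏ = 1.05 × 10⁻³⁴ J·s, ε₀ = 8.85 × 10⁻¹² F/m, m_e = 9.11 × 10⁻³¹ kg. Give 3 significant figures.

4.38 × 10⁻¹⁸ J

E_h = m_e e⁴/(4πε₀ℏ)²
  = 5.97 × 10⁻¹⁰⁶ / 1.36 × 10⁻⁸⁸
  = 4.38 × 10⁻¹⁸ J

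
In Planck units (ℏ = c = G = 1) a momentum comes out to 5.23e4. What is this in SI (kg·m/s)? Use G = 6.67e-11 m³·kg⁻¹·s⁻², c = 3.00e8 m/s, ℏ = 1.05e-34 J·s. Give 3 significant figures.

3.41e5 kg·m/s

One Planck momentum: p_P = √(ℏc³/G) = 6.52 kg·m/s.
5.23e4 × 6.52 kg·m/s = 3.41e5 kg·m/s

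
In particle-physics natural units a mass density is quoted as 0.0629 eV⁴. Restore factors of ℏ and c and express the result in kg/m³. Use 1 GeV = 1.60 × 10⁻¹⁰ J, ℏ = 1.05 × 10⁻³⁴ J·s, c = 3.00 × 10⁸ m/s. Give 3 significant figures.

Mass density is [E]/(c²[L]³) = [E]⁴/(ℏ³c⁵).
1 GeV⁴ → 1/(ℏ³c⁵) × (1 GeV in J)⁴ = 2.33 × 10²⁰ kg/m³.
Convert the energy scale: 0.0629 eV⁴ = 6.29 × 10⁻³⁸ GeV⁴.
Result: 6.29 × 10⁻³⁸ × 2.33 × 10²⁰ = 1.47 × 10⁻¹⁷ kg/m³.

1.47 × 10⁻¹⁷ kg/m³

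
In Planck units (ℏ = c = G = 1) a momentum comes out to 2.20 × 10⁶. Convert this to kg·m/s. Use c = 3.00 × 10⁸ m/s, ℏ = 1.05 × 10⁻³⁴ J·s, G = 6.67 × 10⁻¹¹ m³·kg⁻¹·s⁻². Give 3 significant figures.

One Planck momentum: p_P = √(ℏc³/G) = 6.52 kg·m/s.
2.20 × 10⁶ × 6.52 kg·m/s = 1.43 × 10⁷ kg·m/s

1.43 × 10⁷ kg·m/s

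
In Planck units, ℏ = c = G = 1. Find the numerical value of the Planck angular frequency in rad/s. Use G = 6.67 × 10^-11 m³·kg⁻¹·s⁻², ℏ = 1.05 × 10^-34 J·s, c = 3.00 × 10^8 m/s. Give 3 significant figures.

1.86 × 10^43 rad/s

Dimensional analysis gives ω_P = √(c⁵/(ℏG)).
  = √(3.47 × 10^86)
  = 1.86 × 10^43 rad/s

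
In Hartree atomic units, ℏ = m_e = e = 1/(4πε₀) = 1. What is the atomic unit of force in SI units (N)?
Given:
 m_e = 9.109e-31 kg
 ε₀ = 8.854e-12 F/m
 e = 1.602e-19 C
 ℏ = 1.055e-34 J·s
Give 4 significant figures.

Dimensional analysis gives F_au = E_h/a₀ = m_e²e⁶/((4πε₀)³ℏ⁴).
E_h = 4.354e-18 J
a₀ = 5.297e-11 m
E_h/a₀ = 8.220e-8 N

8.220e-8 N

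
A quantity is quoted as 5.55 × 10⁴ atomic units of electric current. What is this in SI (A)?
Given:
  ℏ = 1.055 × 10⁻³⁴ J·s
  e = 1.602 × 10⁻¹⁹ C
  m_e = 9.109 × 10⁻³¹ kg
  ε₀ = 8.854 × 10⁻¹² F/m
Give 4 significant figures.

367 A

One atomic unit of electric current: I_au = e E_h/ℏ = m_e e⁵/((4πε₀)²ℏ³) = 6.612 × 10⁻³ A.
5.55 × 10⁴ × 6.612 × 10⁻³ A = 367 A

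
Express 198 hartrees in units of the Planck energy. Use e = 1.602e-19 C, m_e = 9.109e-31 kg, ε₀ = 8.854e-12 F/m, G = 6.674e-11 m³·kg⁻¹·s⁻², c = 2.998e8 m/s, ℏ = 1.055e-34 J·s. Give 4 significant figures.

4.406e-25

hartree: E_h = m_e e⁴/(4πε₀ℏ)² = 4.354e-18 J
Planck energy: E_P = √(ℏc⁵/G) = 1.957e9 J
198 × 4.354e-18 / 1.957e9 = 4.406e-25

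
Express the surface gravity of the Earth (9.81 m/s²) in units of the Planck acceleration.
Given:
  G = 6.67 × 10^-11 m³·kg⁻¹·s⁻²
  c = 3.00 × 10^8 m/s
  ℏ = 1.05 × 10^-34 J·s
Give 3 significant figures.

1.76 × 10^-51

Planck acceleration: a_P = √(c⁷/(ℏG)) = 5.59 × 10^51 m/s².
9.81 / 5.59 × 10^51 = 1.76 × 10^-51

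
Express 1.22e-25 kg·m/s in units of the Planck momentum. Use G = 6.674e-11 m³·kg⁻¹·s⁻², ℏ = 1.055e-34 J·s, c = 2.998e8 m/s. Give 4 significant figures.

1.869e-26

Planck momentum: p_P = √(ℏc³/G) = 6.527 kg·m/s.
1.22e-25 / 6.527 = 1.869e-26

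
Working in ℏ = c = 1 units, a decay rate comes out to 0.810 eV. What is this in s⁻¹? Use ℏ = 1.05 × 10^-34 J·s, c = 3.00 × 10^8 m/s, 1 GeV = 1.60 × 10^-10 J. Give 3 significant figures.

1.23 × 10^15 s⁻¹

A rate is [E]/ℏ; divide by ℏ.
1 GeV → 1/ℏ × (1 GeV in J) = 1.52 × 10^24 s⁻¹.
Convert the energy scale: 0.810 eV = 8.10 × 10^-10 GeV.
Result: 8.10 × 10^-10 × 1.52 × 10^24 = 1.23 × 10^15 s⁻¹.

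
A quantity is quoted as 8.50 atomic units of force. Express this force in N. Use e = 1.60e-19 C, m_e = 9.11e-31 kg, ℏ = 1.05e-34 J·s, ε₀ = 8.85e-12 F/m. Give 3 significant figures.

One atomic unit of force: F_au = E_h/a₀ = m_e²e⁶/((4πε₀)³ℏ⁴) = 8.33e-8 N.
8.50 × 8.33e-8 N = 7.08e-7 N

7.08e-7 N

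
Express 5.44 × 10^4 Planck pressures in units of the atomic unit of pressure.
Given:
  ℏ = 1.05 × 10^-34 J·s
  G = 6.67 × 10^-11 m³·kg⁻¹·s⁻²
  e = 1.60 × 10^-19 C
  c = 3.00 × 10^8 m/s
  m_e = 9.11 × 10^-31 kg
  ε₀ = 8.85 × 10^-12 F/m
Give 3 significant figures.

8.45 × 10^104

Planck pressure: p_P = c⁷/(ℏG²) = 4.68 × 10^113 Pa
atomic unit of pressure: P_au = E_h/a₀³ = m_e⁴e¹⁰/((4πε₀)⁵ℏ⁸) = 3.01 × 10^13 Pa
5.44 × 10^4 × 4.68 × 10^113 / 3.01 × 10^13 = 8.45 × 10^104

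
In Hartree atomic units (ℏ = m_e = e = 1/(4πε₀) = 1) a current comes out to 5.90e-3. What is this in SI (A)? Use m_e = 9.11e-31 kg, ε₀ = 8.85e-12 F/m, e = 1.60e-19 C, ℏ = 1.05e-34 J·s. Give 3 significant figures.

One atomic unit of electric current: I_au = e E_h/ℏ = m_e e⁵/((4πε₀)²ℏ³) = 6.67e-3 A.
5.90e-3 × 6.67e-3 A = 3.94e-5 A

3.94e-5 A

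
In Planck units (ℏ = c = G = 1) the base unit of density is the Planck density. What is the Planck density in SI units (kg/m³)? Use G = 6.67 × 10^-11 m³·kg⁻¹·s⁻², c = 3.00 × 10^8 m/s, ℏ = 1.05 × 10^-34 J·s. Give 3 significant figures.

5.20 × 10^96 kg/m³

ρ_P = c⁵/(ℏG²)
  = 2.43 × 10^42 / 4.67 × 10^-55
  = 5.20 × 10^96 kg/m³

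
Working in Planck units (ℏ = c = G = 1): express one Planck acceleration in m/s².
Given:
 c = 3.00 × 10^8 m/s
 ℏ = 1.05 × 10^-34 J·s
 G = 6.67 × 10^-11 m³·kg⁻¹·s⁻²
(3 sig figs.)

5.59 × 10^51 m/s²

From ℏ = c = G = 1 the acceleration scale is a_P = √(c⁷/(ℏG)).
  = √(3.12 × 10^103)
  = 5.59 × 10^51 m/s²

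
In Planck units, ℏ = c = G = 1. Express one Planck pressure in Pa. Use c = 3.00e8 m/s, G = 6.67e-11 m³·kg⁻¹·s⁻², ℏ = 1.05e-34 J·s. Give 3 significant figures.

4.68e113 Pa

The unique combination of the constants set to 1 with dimensions of pressure is p_P = c⁷/(ℏG²).
  = 2.19e59 / 4.67e-55
  = 4.68e113 Pa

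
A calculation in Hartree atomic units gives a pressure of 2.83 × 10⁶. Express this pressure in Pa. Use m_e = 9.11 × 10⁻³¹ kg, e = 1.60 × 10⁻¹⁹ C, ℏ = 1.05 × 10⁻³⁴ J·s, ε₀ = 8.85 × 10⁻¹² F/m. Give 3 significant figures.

8.53 × 10¹⁹ Pa

One atomic unit of pressure: P_au = E_h/a₀³ = m_e⁴e¹⁰/((4πε₀)⁵ℏ⁸) = 3.01 × 10¹³ Pa.
2.83 × 10⁶ × 3.01 × 10¹³ Pa = 8.53 × 10¹⁹ Pa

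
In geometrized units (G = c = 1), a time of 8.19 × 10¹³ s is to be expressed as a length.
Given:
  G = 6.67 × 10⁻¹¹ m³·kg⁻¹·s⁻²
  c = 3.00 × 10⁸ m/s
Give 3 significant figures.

Time → length via c.
8.19 × 10¹³ s × (c) = 2.46 × 10²² m

2.46 × 10²² m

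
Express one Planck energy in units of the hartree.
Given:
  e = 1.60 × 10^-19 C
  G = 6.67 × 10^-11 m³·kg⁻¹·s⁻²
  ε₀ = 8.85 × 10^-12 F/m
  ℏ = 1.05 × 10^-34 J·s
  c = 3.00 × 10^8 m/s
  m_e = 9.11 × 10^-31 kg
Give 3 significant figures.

4.47 × 10^26

Planck energy: E_P = √(ℏc⁵/G) = 1.96 × 10^9 J
hartree: E_h = m_e e⁴/(4πε₀ℏ)² = 4.38 × 10^-18 J
ratio = 1.96 × 10^9 / 4.38 × 10^-18 = 4.47 × 10^26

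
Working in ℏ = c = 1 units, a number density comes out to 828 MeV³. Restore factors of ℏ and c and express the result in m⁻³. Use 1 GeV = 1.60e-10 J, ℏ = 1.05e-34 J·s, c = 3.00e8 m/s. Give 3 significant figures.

Number density is [L]⁻³ = [E]³/(ℏc)³.
1 GeV³ → 1/(ℏc)³ × (1 GeV in J)³ = 1.31e47 m⁻³.
Convert the energy scale: 828 MeV³ = 8.28e-7 GeV³.
Result: 8.28e-7 × 1.31e47 = 1.09e41 m⁻³.

1.09e41 m⁻³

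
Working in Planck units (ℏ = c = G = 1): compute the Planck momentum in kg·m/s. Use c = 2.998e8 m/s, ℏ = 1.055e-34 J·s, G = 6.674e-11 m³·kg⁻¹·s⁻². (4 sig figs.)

Dimensional analysis gives p_P = √(ℏc³/G).
  = √(42.60)
  = 6.527 kg·m/s

6.527 kg·m/s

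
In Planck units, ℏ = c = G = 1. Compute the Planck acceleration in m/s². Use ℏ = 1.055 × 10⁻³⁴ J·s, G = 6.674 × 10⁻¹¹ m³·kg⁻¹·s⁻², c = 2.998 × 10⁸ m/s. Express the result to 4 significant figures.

The unique combination of the constants set to 1 with dimensions of acceleration is a_P = √(c⁷/(ℏG)).
  = √(3.092 × 10¹⁰³)
  = 5.560 × 10⁵¹ m/s²

5.560 × 10⁵¹ m/s²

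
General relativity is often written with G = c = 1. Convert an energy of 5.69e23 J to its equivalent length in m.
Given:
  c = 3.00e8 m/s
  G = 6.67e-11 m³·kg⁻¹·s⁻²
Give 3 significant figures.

4.69e-21 m

Energy → length via G/c⁴.
5.69e23 J × (G/c⁴) = 4.69e-21 m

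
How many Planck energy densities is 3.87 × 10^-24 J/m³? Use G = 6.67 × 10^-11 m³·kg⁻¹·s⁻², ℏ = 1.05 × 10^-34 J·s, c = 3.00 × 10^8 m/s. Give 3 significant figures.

8.27 × 10^-138

Planck energy density: u_P = c⁷/(ℏG²) = 4.68 × 10^113 J/m³.
3.87 × 10^-24 / 4.68 × 10^113 = 8.27 × 10^-138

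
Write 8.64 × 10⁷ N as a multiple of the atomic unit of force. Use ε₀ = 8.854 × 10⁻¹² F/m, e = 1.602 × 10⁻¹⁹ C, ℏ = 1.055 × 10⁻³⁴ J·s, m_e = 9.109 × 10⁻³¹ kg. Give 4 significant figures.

atomic unit of force: F_au = E_h/a₀ = m_e²e⁶/((4πε₀)³ℏ⁴) = 8.220 × 10⁻⁸ N.
8.64 × 10⁷ / 8.220 × 10⁻⁸ = 1.051 × 10¹⁵

1.051 × 10¹⁵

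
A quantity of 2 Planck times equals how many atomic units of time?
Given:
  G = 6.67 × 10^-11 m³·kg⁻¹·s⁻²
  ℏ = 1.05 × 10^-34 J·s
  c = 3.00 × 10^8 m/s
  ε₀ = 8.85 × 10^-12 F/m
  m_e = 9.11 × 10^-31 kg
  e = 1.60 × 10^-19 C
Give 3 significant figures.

Planck time: t_P = √(ℏG/c⁵) = 5.37 × 10^-44 s
atomic unit of time: τ_au = (4πε₀)²ℏ³/(m_e e⁴) = 2.40 × 10^-17 s
2 × 5.37 × 10^-44 / 2.40 × 10^-17 = 4.48 × 10^-27

4.48 × 10^-27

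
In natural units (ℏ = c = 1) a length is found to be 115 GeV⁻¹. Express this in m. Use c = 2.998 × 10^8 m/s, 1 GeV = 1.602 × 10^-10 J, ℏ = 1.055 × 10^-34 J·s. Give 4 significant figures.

2.270 × 10^-14 m

A length is [E]⁻¹ in ℏ=c=1; restore one factor of ℏc.
1 GeV⁻¹ → ℏc × (1 GeV in J)⁻¹ = 1.974 × 10^-16 m.
Result: 115 × 1.974 × 10^-16 = 2.270 × 10^-14 m.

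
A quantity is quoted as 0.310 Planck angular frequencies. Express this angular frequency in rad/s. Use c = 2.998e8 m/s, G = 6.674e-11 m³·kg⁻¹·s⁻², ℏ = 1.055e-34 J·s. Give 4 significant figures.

5.749e42 rad/s

One Planck angular frequency: ω_P = √(c⁵/(ℏG)) = 1.855e43 rad/s.
0.310 × 1.855e43 rad/s = 5.749e42 rad/s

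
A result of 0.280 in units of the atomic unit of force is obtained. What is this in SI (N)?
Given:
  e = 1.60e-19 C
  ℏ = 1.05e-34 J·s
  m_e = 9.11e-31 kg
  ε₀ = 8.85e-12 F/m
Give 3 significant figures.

One atomic unit of force: F_au = E_h/a₀ = m_e²e⁶/((4πε₀)³ℏ⁴) = 8.33e-8 N.
0.280 × 8.33e-8 N = 2.33e-8 N

2.33e-8 N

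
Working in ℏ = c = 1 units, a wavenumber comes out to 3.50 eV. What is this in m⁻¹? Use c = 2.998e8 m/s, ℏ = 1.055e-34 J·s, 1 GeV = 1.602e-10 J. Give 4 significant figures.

Inverse length is [E]/(ℏc).
1 GeV → 1/(ℏc) × (1 GeV in J) = 5.065e15 m⁻¹.
Convert the energy scale: 3.50 eV = 3.50e-9 GeV.
Result: 3.50e-9 × 5.065e15 = 1.773e7 m⁻¹.

1.773e7 m⁻¹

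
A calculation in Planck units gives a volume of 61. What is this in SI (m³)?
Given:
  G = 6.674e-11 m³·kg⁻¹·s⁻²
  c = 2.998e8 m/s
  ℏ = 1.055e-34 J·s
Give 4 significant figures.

2.577e-103 m³

One Planck volume: V_P = (ℏG/c³)^(3/2) = 4.224e-105 m³.
61 × 4.224e-105 m³ = 2.577e-103 m³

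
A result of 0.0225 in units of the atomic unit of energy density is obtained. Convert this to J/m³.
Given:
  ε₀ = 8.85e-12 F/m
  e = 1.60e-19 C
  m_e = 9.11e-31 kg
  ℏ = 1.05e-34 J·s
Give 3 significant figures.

6.78e11 J/m³

One atomic unit of energy density: u_au = E_h/a₀³ = m_e⁴e¹⁰/((4πε₀)⁵ℏ⁸) = 3.01e13 J/m³.
0.0225 × 3.01e13 J/m³ = 6.78e11 J/m³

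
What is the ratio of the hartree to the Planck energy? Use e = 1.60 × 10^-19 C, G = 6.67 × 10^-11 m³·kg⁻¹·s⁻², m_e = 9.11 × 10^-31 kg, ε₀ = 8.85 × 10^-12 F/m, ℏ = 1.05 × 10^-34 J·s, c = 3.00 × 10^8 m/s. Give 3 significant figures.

hartree: E_h = m_e e⁴/(4πε₀ℏ)² = 4.38 × 10^-18 J
Planck energy: E_P = √(ℏc⁵/G) = 1.96 × 10^9 J
ratio = 4.38 × 10^-18 / 1.96 × 10^9 = 2.24 × 10^-27

2.24 × 10^-27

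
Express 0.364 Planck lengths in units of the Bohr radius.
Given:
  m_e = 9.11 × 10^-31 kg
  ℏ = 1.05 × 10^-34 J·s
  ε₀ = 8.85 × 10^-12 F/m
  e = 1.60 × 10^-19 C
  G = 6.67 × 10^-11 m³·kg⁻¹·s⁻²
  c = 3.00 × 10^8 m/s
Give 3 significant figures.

Planck length: ℓ_P = √(ℏG/c³) = 1.61 × 10^-35 m
Bohr radius: a₀ = 4πε₀ℏ²/(m_e e²) = 5.26 × 10^-11 m
0.364 × 1.61 × 10^-35 / 5.26 × 10^-11 = 1.12 × 10^-25

1.12 × 10^-25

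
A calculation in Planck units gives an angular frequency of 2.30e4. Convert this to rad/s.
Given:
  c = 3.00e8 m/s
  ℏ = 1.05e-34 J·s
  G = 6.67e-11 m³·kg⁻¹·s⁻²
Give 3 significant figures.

One Planck angular frequency: ω_P = √(c⁵/(ℏG)) = 1.86e43 rad/s.
2.30e4 × 1.86e43 rad/s = 4.28e47 rad/s

4.28e47 rad/s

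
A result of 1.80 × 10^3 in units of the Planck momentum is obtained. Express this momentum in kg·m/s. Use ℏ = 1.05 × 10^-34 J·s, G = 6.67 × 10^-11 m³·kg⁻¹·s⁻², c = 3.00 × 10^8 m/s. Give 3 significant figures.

1.17 × 10^4 kg·m/s

One Planck momentum: p_P = √(ℏc³/G) = 6.52 kg·m/s.
1.80 × 10^3 × 6.52 kg·m/s = 1.17 × 10^4 kg·m/s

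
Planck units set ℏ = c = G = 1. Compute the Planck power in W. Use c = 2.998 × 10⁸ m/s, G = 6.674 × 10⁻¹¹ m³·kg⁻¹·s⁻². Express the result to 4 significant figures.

3.629 × 10⁵² W

Dimensional analysis gives P_P = c⁵/G.
  = 2.422 × 10⁴² / 6.674 × 10⁻¹¹
  = 3.629 × 10⁵² W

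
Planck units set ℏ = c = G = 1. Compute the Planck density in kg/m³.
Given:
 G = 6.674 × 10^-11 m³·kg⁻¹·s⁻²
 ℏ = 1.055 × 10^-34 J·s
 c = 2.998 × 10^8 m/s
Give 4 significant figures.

5.154 × 10^96 kg/m³

Dimensional analysis gives ρ_P = c⁵/(ℏG²).
  = 2.422 × 10^42 / 4.699 × 10^-55
  = 5.154 × 10^96 kg/m³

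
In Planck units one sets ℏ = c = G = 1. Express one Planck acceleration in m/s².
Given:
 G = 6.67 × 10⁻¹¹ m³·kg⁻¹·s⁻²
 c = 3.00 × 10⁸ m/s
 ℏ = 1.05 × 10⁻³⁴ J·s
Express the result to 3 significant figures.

a_P = √(c⁷/(ℏG))
  = √(3.12 × 10¹⁰³)
  = 5.59 × 10⁵¹ m/s²

5.59 × 10⁵¹ m/s²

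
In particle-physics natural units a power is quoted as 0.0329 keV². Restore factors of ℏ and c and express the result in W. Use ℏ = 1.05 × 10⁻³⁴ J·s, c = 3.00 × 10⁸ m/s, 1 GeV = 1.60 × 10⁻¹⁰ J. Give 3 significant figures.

8.02 W

Power is [E]/[T] = [E]²/ℏ.
1 GeV² → 1/ℏ × (1 GeV in J)² = 2.44 × 10¹⁴ W.
Convert the energy scale: 0.0329 keV² = 3.29 × 10⁻¹⁴ GeV².
Result: 3.29 × 10⁻¹⁴ × 2.44 × 10¹⁴ = 8.02 W.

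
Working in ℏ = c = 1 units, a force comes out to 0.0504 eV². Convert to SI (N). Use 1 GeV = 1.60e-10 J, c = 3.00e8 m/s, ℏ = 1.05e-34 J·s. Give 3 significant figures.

4.10e-14 N

Force is [E]/[L] = [E]²/(ℏc); restore (ℏc)⁻¹.
1 GeV² → 1/(ℏc) × (1 GeV in J)² = 8.13e5 N.
Convert the energy scale: 0.0504 eV² = 5.04e-20 GeV².
Result: 5.04e-20 × 8.13e5 = 4.10e-14 N.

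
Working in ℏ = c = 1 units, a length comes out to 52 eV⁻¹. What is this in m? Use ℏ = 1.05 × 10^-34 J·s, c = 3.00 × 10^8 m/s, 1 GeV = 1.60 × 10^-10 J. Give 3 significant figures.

A length is [E]⁻¹ in ℏ=c=1; restore one factor of ℏc.
1 GeV⁻¹ → ℏc × (1 GeV in J)⁻¹ = 1.97 × 10^-16 m.
Convert the energy scale: 52 eV⁻¹ = 5.20 × 10^10 GeV⁻¹.
Result: 5.20 × 10^10 × 1.97 × 10^-16 = 1.02 × 10^-5 m.

1.02 × 10^-5 m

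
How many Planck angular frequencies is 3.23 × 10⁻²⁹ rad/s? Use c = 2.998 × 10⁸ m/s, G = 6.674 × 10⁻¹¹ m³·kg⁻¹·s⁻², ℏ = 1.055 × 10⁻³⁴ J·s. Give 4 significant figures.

Planck angular frequency: ω_P = √(c⁵/(ℏG)) = 1.855 × 10⁴³ rad/s.
3.23 × 10⁻²⁹ / 1.855 × 10⁴³ = 1.742 × 10⁻⁷²

1.742 × 10⁻⁷²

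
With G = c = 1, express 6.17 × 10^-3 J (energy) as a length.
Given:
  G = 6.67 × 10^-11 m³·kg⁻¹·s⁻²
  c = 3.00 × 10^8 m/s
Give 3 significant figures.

Energy → length via G/c⁴.
6.17 × 10^-3 J × (G/c⁴) = 5.08 × 10^-47 m

5.08 × 10^-47 m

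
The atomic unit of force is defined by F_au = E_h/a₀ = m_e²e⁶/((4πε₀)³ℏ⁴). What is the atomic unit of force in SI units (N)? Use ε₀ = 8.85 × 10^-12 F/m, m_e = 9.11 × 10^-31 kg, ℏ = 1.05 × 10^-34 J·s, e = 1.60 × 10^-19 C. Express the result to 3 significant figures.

F_au = E_h/a₀ = m_e²e⁶/((4πε₀)³ℏ⁴)
E_h = 4.38 × 10^-18 J
a₀ = 5.26 × 10^-11 m
E_h/a₀ = 8.33 × 10^-8 N

8.33 × 10^-8 N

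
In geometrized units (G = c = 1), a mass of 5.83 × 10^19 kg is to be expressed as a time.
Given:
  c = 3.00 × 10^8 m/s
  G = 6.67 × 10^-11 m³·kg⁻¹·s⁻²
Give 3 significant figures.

Mass → time via G/c³.
5.83 × 10^19 kg × (G/c³) = 1.44 × 10^-16 s

1.44 × 10^-16 s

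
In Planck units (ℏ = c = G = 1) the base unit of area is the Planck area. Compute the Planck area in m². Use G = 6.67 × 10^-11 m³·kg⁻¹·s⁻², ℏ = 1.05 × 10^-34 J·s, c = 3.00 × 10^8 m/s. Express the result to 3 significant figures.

2.59 × 10^-70 m²

A_P = ℏG/c³
  = 7.00 × 10^-45 / 2.70 × 10^25
  = 2.59 × 10^-70 m²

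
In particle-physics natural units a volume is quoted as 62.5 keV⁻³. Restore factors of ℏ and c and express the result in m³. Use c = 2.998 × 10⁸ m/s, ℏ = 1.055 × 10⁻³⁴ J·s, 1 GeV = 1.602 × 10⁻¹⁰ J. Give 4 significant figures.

4.810 × 10⁻²⁸ m³

Volume is [L]³ = [E]⁻³·(ℏc)³.
1 GeV⁻³ → (ℏc)³ × (1 GeV in J)⁻³ = 7.696 × 10⁻⁴⁸ m³.
Convert the energy scale: 62.5 keV⁻³ = 6.25 × 10¹⁹ GeV⁻³.
Result: 6.25 × 10¹⁹ × 7.696 × 10⁻⁴⁸ = 4.810 × 10⁻²⁸ m³.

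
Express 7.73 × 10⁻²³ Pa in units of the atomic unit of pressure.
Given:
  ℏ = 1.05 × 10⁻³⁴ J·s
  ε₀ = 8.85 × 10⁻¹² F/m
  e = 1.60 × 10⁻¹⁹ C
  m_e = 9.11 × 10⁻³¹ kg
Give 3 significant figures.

atomic unit of pressure: P_au = E_h/a₀³ = m_e⁴e¹⁰/((4πε₀)⁵ℏ⁸) = 3.01 × 10¹³ Pa.
7.73 × 10⁻²³ / 3.01 × 10¹³ = 2.57 × 10⁻³⁶

2.57 × 10⁻³⁶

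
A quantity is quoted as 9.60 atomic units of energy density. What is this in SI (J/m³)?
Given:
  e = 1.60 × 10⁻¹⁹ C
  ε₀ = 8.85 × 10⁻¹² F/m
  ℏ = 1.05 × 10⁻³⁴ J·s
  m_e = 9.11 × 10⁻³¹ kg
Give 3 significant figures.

2.89 × 10¹⁴ J/m³

One atomic unit of energy density: u_au = E_h/a₀³ = m_e⁴e¹⁰/((4πε₀)⁵ℏ⁸) = 3.01 × 10¹³ J/m³.
9.60 × 3.01 × 10¹³ J/m³ = 2.89 × 10¹⁴ J/m³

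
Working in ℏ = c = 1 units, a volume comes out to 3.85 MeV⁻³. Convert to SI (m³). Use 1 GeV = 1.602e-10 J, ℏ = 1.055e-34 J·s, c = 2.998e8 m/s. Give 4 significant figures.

Volume is [L]³ = [E]⁻³·(ℏc)³.
1 GeV⁻³ → (ℏc)³ × (1 GeV in J)⁻³ = 7.696e-48 m³.
Convert the energy scale: 3.85 MeV⁻³ = 3.85e9 GeV⁻³.
Result: 3.85e9 × 7.696e-48 = 2.963e-38 m³.

2.963e-38 m³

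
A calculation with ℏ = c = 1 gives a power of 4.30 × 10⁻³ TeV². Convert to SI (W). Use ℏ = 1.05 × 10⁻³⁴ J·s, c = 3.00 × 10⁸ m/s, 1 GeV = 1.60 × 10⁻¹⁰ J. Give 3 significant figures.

Power is [E]/[T] = [E]²/ℏ.
1 GeV² → 1/ℏ × (1 GeV in J)² = 2.44 × 10¹⁴ W.
Convert the energy scale: 4.30 × 10⁻³ TeV² = 4.30 × 10³ GeV².
Result: 4.30 × 10³ × 2.44 × 10¹⁴ = 1.05 × 10¹⁸ W.

1.05 × 10¹⁸ W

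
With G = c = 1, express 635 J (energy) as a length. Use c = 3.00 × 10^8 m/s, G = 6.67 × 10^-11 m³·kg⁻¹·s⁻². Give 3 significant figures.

Energy → length via G/c⁴.
635 J × (G/c⁴) = 5.23 × 10^-42 m

5.23 × 10^-42 m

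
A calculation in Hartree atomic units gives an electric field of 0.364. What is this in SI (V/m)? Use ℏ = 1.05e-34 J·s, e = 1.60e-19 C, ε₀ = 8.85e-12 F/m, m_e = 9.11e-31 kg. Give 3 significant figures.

1.89e11 V/m

One atomic unit of electric field: E_au = E_h/(e a₀) = m_e²e⁵/((4πε₀)³ℏ⁴) = 5.20e11 V/m.
0.364 × 5.20e11 V/m = 1.89e11 V/m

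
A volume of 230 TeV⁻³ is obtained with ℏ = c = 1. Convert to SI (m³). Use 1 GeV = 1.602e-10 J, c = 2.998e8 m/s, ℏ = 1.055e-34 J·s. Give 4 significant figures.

Volume is [L]³ = [E]⁻³·(ℏc)³.
1 GeV⁻³ → (ℏc)³ × (1 GeV in J)⁻³ = 7.696e-48 m³.
Convert the energy scale: 230 TeV⁻³ = 2.30e-7 GeV⁻³.
Result: 2.30e-7 × 7.696e-48 = 1.770e-54 m³.

1.770e-54 m³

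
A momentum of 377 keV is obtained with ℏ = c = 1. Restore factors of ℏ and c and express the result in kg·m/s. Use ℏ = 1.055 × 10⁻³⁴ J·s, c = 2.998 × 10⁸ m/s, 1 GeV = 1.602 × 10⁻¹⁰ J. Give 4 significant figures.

Momentum is [E]/c; divide by c.
1 GeV → 1/c × (1 GeV in J) = 5.344 × 10⁻¹⁹ kg·m/s.
Convert the energy scale: 377 keV = 3.77 × 10⁻⁴ GeV.
Result: 3.77 × 10⁻⁴ × 5.344 × 10⁻¹⁹ = 2.015 × 10⁻²² kg·m/s.

2.015 × 10⁻²² kg·m/s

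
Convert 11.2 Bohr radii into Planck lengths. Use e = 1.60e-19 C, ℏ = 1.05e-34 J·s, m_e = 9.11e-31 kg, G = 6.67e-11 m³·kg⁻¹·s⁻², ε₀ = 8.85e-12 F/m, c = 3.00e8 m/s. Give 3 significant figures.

3.66e25

Bohr radius: a₀ = 4πε₀ℏ²/(m_e e²) = 5.26e-11 m
Planck length: ℓ_P = √(ℏG/c³) = 1.61e-35 m
11.2 × 5.26e-11 / 1.61e-35 = 3.66e25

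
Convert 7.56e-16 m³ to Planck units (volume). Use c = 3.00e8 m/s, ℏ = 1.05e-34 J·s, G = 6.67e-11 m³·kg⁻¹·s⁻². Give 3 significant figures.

Planck volume: V_P = (ℏG/c³)^(3/2) = 4.18e-105 m³.
7.56e-16 / 4.18e-105 = 1.81e89

1.81e89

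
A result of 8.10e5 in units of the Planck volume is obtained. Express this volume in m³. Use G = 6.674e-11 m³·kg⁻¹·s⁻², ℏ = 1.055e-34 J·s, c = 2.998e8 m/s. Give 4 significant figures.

One Planck volume: V_P = (ℏG/c³)^(3/2) = 4.224e-105 m³.
8.10e5 × 4.224e-105 m³ = 3.421e-99 m³

3.421e-99 m³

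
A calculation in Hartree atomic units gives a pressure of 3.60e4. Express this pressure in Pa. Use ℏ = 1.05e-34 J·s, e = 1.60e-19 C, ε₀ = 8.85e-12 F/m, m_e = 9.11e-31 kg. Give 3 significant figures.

1.08e18 Pa

One atomic unit of pressure: P_au = E_h/a₀³ = m_e⁴e¹⁰/((4πε₀)⁵ℏ⁸) = 3.01e13 Pa.
3.60e4 × 3.01e13 Pa = 1.08e18 Pa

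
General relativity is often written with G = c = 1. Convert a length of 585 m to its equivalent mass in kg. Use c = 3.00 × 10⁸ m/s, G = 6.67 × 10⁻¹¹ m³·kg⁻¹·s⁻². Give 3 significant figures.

7.89 × 10²⁹ kg

Length → mass via c²/G.
585 m × (c²/G) = 7.89 × 10²⁹ kg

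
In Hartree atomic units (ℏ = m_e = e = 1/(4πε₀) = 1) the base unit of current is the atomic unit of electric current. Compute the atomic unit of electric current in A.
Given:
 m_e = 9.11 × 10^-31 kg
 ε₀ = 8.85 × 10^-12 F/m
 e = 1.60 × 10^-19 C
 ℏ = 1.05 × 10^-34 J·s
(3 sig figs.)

6.67 × 10^-3 A

I_au = e E_h/ℏ = m_e e⁵/((4πε₀)²ℏ³)
E_h = 4.38 × 10^-18 J
e·E_h/ℏ = 6.67 × 10^-3 A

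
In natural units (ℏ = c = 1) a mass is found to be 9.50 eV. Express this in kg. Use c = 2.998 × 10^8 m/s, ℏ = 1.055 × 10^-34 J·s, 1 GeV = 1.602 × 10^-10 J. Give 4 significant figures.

Mass is [E]/c²; divide by c².
1 GeV → 1/c² × (1 GeV in J) = 1.782 × 10^-27 kg.
Convert the energy scale: 9.50 eV = 9.50 × 10^-9 GeV.
Result: 9.50 × 10^-9 × 1.782 × 10^-27 = 1.693 × 10^-35 kg.

1.693 × 10^-35 kg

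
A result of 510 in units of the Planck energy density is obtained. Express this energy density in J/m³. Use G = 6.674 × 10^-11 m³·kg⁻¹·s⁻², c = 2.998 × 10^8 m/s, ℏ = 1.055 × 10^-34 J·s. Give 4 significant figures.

One Planck energy density: u_P = c⁷/(ℏG²) = 4.632 × 10^113 J/m³.
510 × 4.632 × 10^113 J/m³ = 2.362 × 10^116 J/m³

2.362 × 10^116 J/m³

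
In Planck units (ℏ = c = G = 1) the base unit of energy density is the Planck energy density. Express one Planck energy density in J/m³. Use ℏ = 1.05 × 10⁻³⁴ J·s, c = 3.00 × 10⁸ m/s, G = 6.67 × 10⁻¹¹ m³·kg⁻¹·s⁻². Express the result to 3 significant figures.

4.68 × 10¹¹³ J/m³

u_P = c⁷/(ℏG²)
  = 2.19 × 10⁵⁹ / 4.67 × 10⁻⁵⁵
  = 4.68 × 10¹¹³ J/m³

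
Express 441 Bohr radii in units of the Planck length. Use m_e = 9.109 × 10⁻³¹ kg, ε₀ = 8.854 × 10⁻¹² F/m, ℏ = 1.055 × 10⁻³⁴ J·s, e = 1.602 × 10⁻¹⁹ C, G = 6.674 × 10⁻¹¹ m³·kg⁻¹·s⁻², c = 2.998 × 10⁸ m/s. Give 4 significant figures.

Bohr radius: a₀ = 4πε₀ℏ²/(m_e e²) = 5.297 × 10⁻¹¹ m
Planck length: ℓ_P = √(ℏG/c³) = 1.616 × 10⁻³⁵ m
441 × 5.297 × 10⁻¹¹ / 1.616 × 10⁻³⁵ = 1.445 × 10²⁷

1.445 × 10²⁷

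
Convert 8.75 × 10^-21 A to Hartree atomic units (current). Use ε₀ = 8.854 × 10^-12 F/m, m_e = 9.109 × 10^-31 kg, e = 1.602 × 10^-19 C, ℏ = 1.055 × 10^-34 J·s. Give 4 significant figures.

atomic unit of electric current: I_au = e E_h/ℏ = m_e e⁵/((4πε₀)²ℏ³) = 6.612 × 10^-3 A.
8.75 × 10^-21 / 6.612 × 10^-3 = 1.323 × 10^-18

1.323 × 10^-18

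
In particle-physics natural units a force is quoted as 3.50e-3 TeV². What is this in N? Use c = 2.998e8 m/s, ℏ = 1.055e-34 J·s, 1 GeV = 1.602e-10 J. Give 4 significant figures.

Force is [E]/[L] = [E]²/(ℏc); restore (ℏc)⁻¹.
1 GeV² → 1/(ℏc) × (1 GeV in J)² = 8.114e5 N.
Convert the energy scale: 3.50e-3 TeV² = 3.50e3 GeV².
Result: 3.50e3 × 8.114e5 = 2.840e9 N.

2.840e9 N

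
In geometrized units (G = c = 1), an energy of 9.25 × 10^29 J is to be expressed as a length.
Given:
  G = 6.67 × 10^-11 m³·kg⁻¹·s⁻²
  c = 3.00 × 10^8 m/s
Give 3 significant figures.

Energy → length via G/c⁴.
9.25 × 10^29 J × (G/c⁴) = 7.62 × 10^-15 m

7.62 × 10^-15 m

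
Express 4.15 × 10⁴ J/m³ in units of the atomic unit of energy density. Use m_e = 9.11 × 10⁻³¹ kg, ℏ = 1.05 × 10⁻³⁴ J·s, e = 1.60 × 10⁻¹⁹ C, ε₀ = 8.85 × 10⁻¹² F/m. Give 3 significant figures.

1.38 × 10⁻⁹

atomic unit of energy density: u_au = E_h/a₀³ = m_e⁴e¹⁰/((4πε₀)⁵ℏ⁸) = 3.01 × 10¹³ J/m³.
4.15 × 10⁴ / 3.01 × 10¹³ = 1.38 × 10⁻⁹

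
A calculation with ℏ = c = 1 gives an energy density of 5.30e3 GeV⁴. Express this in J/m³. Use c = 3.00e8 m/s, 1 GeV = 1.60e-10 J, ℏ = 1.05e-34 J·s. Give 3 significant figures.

1.11e41 J/m³

[E]/[L]³ = [E]⁴/(ℏc)³; restore (ℏc)⁻³.
1 GeV⁴ → 1/(ℏc)³ × (1 GeV in J)⁴ = 2.10e37 J/m³.
Result: 5.30e3 × 2.10e37 = 1.11e41 J/m³.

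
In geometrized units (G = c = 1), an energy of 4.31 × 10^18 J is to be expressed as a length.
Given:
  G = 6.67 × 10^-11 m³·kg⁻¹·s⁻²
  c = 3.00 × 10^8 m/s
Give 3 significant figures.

3.55 × 10^-26 m

Energy → length via G/c⁴.
4.31 × 10^18 J × (G/c⁴) = 3.55 × 10^-26 m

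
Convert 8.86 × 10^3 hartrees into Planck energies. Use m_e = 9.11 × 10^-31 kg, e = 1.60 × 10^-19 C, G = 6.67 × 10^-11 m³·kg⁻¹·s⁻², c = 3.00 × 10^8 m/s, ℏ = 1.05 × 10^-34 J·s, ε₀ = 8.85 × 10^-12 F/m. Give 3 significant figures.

1.98 × 10^-23

hartree: E_h = m_e e⁴/(4πε₀ℏ)² = 4.38 × 10^-18 J
Planck energy: E_P = √(ℏc⁵/G) = 1.96 × 10^9 J
8.86 × 10^3 × 4.38 × 10^-18 / 1.96 × 10^9 = 1.98 × 10^-23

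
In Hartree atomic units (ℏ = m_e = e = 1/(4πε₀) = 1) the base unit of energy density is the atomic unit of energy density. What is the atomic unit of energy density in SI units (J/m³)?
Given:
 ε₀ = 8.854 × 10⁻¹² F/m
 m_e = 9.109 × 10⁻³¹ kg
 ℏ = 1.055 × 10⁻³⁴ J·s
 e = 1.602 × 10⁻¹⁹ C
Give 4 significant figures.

u_au = E_h/a₀³ = m_e⁴e¹⁰/((4πε₀)⁵ℏ⁸)
E_h = 4.354 × 10⁻¹⁸ J
a₀ = 5.297 × 10⁻¹¹ m
E_h/a₀³ = 2.929 × 10¹³ J/m³

2.929 × 10¹³ J/m³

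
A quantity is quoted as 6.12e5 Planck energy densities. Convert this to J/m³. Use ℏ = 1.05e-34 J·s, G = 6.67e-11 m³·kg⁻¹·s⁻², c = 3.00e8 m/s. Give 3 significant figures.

2.87e119 J/m³

One Planck energy density: u_P = c⁷/(ℏG²) = 4.68e113 J/m³.
6.12e5 × 4.68e113 J/m³ = 2.87e119 J/m³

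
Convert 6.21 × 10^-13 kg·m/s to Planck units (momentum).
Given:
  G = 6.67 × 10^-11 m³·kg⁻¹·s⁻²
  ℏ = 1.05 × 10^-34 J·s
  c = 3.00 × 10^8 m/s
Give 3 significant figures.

9.53 × 10^-14

Planck momentum: p_P = √(ℏc³/G) = 6.52 kg·m/s.
6.21 × 10^-13 / 6.52 = 9.53 × 10^-14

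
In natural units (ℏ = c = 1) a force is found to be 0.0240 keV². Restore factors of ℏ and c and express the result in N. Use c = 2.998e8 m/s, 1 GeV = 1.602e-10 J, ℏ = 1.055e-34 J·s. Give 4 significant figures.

Force is [E]/[L] = [E]²/(ℏc); restore (ℏc)⁻¹.
1 GeV² → 1/(ℏc) × (1 GeV in J)² = 8.114e5 N.
Convert the energy scale: 0.0240 keV² = 2.40e-14 GeV².
Result: 2.40e-14 × 8.114e5 = 1.947e-8 N.

1.947e-8 N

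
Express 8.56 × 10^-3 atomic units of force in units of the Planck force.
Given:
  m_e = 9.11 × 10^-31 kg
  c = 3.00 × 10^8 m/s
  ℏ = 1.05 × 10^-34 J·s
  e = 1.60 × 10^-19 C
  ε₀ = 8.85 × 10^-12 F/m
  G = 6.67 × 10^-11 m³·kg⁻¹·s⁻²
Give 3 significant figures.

atomic unit of force: F_au = E_h/a₀ = m_e²e⁶/((4πε₀)³ℏ⁴) = 8.33 × 10^-8 N
Planck force: F_P = c⁴/G = 1.21 × 10^44 N
8.56 × 10^-3 × 8.33 × 10^-8 / 1.21 × 10^44 = 5.87 × 10^-54

5.87 × 10^-54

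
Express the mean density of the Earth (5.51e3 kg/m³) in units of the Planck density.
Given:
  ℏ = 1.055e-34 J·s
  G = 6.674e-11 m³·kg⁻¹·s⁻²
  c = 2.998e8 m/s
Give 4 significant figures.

Planck density: ρ_P = c⁵/(ℏG²) = 5.154e96 kg/m³.
5.51e3 / 5.154e96 = 1.069e-93

1.069e-93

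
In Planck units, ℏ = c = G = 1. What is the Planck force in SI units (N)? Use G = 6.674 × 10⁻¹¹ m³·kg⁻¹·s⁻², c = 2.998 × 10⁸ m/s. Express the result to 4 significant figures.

From ℏ = c = G = 1 the force scale is F_P = c⁴/G.
  = 8.078 × 10³³ / 6.674 × 10⁻¹¹
  = 1.210 × 10⁴⁴ N

1.210 × 10⁴⁴ N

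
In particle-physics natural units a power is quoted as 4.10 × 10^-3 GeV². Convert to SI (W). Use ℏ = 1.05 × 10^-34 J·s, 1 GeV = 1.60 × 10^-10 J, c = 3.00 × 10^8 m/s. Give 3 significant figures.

Power is [E]/[T] = [E]²/ℏ.
1 GeV² → 1/ℏ × (1 GeV in J)² = 2.44 × 10^14 W.
Result: 4.10 × 10^-3 × 2.44 × 10^14 = 1.00 × 10^12 W.

1.00 × 10^12 W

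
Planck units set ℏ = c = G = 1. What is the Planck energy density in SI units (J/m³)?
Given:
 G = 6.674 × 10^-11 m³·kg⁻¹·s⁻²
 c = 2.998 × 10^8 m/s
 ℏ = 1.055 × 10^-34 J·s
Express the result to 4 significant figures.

4.632 × 10^113 J/m³

Dimensional analysis gives u_P = c⁷/(ℏG²).
  = 2.177 × 10^59 / 4.699 × 10^-55
  = 4.632 × 10^113 J/m³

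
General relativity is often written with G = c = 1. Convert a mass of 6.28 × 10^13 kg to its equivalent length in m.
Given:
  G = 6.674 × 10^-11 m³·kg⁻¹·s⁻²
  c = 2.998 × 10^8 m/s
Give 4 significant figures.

4.663 × 10^-14 m

In G = c = 1 units mass has dimensions of length; the conversion factor is G/c².
6.28 × 10^13 kg × (G/c²) = 4.663 × 10^-14 m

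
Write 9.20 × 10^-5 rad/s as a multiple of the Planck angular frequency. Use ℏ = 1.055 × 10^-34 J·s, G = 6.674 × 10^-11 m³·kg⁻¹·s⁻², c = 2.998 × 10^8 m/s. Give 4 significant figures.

4.961 × 10^-48

Planck angular frequency: ω_P = √(c⁵/(ℏG)) = 1.855 × 10^43 rad/s.
9.20 × 10^-5 / 1.855 × 10^43 = 4.961 × 10^-48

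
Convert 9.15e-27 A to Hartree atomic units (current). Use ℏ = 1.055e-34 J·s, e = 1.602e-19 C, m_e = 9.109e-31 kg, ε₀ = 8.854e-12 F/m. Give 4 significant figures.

1.384e-24

atomic unit of electric current: I_au = e E_h/ℏ = m_e e⁵/((4πε₀)²ℏ³) = 6.612e-3 A.
9.15e-27 / 6.612e-3 = 1.384e-24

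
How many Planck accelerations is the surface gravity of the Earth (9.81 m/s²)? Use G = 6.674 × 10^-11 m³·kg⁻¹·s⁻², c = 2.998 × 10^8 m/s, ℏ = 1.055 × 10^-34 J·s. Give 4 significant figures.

1.764 × 10^-51

Planck acceleration: a_P = √(c⁷/(ℏG)) = 5.560 × 10^51 m/s².
9.81 / 5.560 × 10^51 = 1.764 × 10^-51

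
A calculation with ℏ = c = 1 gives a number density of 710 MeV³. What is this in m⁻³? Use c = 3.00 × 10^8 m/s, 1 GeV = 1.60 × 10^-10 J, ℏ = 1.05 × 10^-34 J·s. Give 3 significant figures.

Number density is [L]⁻³ = [E]³/(ℏc)³.
1 GeV³ → 1/(ℏc)³ × (1 GeV in J)³ = 1.31 × 10^47 m⁻³.
Convert the energy scale: 710 MeV³ = 7.10 × 10^-7 GeV³.
Result: 7.10 × 10^-7 × 1.31 × 10^47 = 9.30 × 10^40 m⁻³.

9.30 × 10^40 m⁻³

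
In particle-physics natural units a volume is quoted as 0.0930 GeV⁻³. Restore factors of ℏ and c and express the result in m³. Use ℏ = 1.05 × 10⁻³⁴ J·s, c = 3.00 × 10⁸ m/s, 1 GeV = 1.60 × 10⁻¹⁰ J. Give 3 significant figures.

7.10 × 10⁻⁴⁹ m³

Volume is [L]³ = [E]⁻³·(ℏc)³.
1 GeV⁻³ → (ℏc)³ × (1 GeV in J)⁻³ = 7.63 × 10⁻⁴⁸ m³.
Result: 0.0930 × 7.63 × 10⁻⁴⁸ = 7.10 × 10⁻⁴⁹ m³.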